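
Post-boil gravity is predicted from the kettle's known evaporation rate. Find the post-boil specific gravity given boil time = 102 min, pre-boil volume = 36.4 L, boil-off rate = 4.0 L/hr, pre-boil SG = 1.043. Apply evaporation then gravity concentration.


V_post = V_pre − rate·(t/60);  SG_post = 1 + (SG_pre−1)·V_pre/V_post
V_post = 36.4 − 4.0·(102/60) = 29.6000
SG_post = 1 + (1.043 − 1)·36.4/29.6000

1.0529


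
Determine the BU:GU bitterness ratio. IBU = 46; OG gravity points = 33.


BU:GU = IBU / OG_points
BU:GU = 46 / 33

1.3939


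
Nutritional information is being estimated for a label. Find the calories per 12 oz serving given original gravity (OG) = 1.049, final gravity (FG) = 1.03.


ABW = (OG−FG)·131.25·0.79/FG;  °P = 259 − 259/SG (for OG→OE and FG→AE);  RE = 0.1808·OE + 0.8192·AE;  Cal = (6.9·ABW + 4·(RE−0.1))·FG·3.55
ABW = (1.049 − 1.03)·131.25·0.79/1.03 = 1.9127
OE = 259 − 259/1.049 = 12.0982 °P
AE = 259 − 259/1.03 = 7.5437 °P
RE = 0.1808·12.0982 + 0.8192·7.5437 = 8.3671 °P
Cal = (6.9·1.9127 + 4·(8.3671−0.1))·1.03·3.55

169.1719 kcal


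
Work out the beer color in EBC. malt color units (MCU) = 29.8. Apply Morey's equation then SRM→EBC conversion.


SRM = 1.4922·MCU^0.6859;  EBC = SRM·1.97
SRM = 1.4922·29.8^0.6859 = 15.3106
EBC = 15.3106·1.97

30.1619 EBC


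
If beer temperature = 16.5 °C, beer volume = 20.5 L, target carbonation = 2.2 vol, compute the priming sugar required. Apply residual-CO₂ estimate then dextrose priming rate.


residual = 14.695·(0.01821 + 0.09011·e^(−0.04·T));  sugar = (target − residual)·4.0·V
residual = 14.695·(0.01821 + 0.09011·e^(−0.04·16.5)) = 0.9520
sugar = (2.2 − 0.9520)·4.0·20.5

102.3366 g


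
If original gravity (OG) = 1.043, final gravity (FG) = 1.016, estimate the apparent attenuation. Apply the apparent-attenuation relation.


AA = (OG − FG)/(OG − 1) · 100
AA = (1.043 − 1.016)/(1.043 − 1) · 100

62.7907 %


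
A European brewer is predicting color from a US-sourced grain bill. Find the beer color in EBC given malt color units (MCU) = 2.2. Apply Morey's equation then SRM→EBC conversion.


SRM = 1.4922·MCU^0.6859;  EBC = SRM·1.97
SRM = 1.4922·2.2^0.6859 = 2.5627
EBC = 2.5627·1.97

5.0485 EBC


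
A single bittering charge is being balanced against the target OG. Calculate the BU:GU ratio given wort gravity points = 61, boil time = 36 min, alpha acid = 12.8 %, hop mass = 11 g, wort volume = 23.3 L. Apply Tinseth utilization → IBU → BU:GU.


U = 1.65·0.000125^(GP/1000)·(1−e^(−0.04t))/4.15;  IBU = (α/100)·m·U·1000/V;  BU:GU = IBU/GP
U = 1.65·0.000125^(61/1000)·(1−e^(−0.04·36))/4.15 = 0.1754
IBU = (12.8/100)·11·0.1754·1000/23.3 = 10.5964
BU:GU = 10.5964/61

0.1737


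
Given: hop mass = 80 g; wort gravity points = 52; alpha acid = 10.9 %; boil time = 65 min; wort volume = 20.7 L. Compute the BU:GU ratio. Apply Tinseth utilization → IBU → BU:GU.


U = 1.65·0.000125^(GP/1000)·(1−e^(−0.04t))/4.15;  IBU = (α/100)·m·U·1000/V;  BU:GU = IBU/GP
U = 1.65·0.000125^(52/1000)·(1−e^(−0.04·65))/4.15 = 0.2307
IBU = (10.9/100)·80·0.2307·1000/20.7 = 97.1637
BU:GU = 97.1637/52

1.8685


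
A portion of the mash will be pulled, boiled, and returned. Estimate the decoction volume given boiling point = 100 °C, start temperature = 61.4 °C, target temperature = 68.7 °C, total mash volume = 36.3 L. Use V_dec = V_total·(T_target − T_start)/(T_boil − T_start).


V_dec = 36.3·(68.7 − 61.4)/(100 − 61.4)

6.8650 L


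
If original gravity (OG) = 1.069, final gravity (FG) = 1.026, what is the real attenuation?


AA = (OG−FG)/(OG−1)·100;  RA = AA·0.8192
AA = (1.069 − 1.026)/(1.069 − 1)·100 = 62.3188
RA = 62.3188·0.8192

51.0516 %


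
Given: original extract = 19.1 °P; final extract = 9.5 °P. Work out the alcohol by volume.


SG = 259/(259 − P);  ABV = (OG − FG)·131.25
OG = 259/(259 − 19.1) = 1.0796
FG = 259/(259 − 9.5) = 1.0381
ABV = (1.0796 − 1.0381)·131.25

5.4522 % ABV


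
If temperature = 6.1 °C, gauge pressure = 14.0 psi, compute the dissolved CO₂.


vols = (P + 14.695)·(0.01821 + 0.09011·e^(−0.04·T))
vols = (14.0 + 14.695)·(0.01821 + 0.09011·e^(−0.04·6.1))

2.5484 volumes


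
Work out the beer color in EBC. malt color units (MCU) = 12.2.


SRM = 1.4922·MCU^0.6859;  EBC = SRM·1.97
SRM = 1.4922·12.2^0.6859 = 8.2978
EBC = 8.2978·1.97

16.3466 EBC


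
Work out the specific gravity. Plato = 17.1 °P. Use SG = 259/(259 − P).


SG = 259/(259 − 17.1)

1.0707


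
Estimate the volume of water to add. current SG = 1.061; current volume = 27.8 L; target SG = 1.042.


V_water = V·((SG_curr − 1)/(SG_target − 1) − 1)
V_water = 27.8·((1.061 − 1)/(1.042 − 1) − 1)

12.5762 L


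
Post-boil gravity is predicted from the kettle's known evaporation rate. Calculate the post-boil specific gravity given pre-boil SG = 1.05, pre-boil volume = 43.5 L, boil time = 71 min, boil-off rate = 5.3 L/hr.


V_post = V_pre − rate·(t/60);  SG_post = 1 + (SG_pre−1)·V_pre/V_post
V_post = 43.5 − 5.3·(71/60) = 37.2283
SG_post = 1 + (1.05 − 1)·43.5/37.2283

1.0584


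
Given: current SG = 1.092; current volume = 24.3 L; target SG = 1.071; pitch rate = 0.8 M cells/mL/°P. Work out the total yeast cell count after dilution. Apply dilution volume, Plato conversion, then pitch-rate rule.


V_w = V·((SG_c−1)/(SG_t−1)−1);  °P = 259 − 259/SG_t;  cells = rate·(V+V_w)·°P
V_w = 24.3·((1.092−1)/(1.071−1)−1) = 7.1873
V_final = 24.3 + 7.1873 = 31.4873
°P = 259 − 259/1.071 = 17.1699
cells = 0.8·31.4873·17.1699

432.5082 billion cells


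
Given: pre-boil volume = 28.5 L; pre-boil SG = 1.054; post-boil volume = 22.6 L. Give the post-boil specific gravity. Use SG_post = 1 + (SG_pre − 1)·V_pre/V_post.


pts_pre = (1.054 − 1)·1000 = 54.0000
pts_post = 54.0000·28.5/22.6 = 68.0973
SG_post = 1 + 68.0973/1000

1.0681


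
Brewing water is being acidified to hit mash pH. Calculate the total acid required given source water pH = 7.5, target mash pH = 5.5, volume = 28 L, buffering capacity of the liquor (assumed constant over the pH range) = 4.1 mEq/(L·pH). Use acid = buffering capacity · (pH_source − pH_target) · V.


acid = 4.1 · (7.5 − 5.5) · 28

229.6000 mEq


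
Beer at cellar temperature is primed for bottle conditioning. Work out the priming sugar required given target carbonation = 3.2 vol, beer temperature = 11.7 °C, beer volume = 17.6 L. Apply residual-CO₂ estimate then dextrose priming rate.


residual = 14.695·(0.01821 + 0.09011·e^(−0.04·T));  sugar = (target − residual)·4.0·V
residual = 14.695·(0.01821 + 0.09011·e^(−0.04·11.7)) = 1.0969
sugar = (3.2 − 1.0969)·4.0·17.6

148.0611 g


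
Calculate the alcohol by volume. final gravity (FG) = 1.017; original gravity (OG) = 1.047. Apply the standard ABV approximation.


ABV = (OG − FG) · 131.25
ABV = (1.047 − 1.017) · 131.25

3.9375 % ABV


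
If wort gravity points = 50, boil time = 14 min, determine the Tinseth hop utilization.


U = 1.65·0.000125^(GP/1000) · (1 − e^(−0.04·t))/4.15
bigness = 1.65·0.000125^(50/1000) = 1.0528
boil_factor = (1 − e^(−0.04·14))/4.15 = 0.1033
U = 1.0528 · 0.1033

0.1088


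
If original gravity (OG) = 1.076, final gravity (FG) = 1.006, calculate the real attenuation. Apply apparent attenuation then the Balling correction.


AA = (OG−FG)/(OG−1)·100;  RA = AA·0.8192
AA = (1.076 − 1.006)/(1.076 − 1)·100 = 92.1053
RA = 92.1053·0.8192

75.4526 %


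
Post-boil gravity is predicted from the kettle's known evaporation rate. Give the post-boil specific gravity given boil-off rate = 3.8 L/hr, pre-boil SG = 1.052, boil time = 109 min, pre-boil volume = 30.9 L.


V_post = V_pre − rate·(t/60);  SG_post = 1 + (SG_pre−1)·V_pre/V_post
V_post = 30.9 − 3.8·(109/60) = 23.9967
SG_post = 1 + (1.052 − 1)·30.9/23.9967

1.0670


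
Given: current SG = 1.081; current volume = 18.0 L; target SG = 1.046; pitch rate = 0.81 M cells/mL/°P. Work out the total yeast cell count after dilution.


V_w = V·((SG_c−1)/(SG_t−1)−1);  °P = 259 − 259/SG_t;  cells = rate·(V+V_w)·°P
V_w = 18.0·((1.081−1)/(1.046−1)−1) = 13.6957
V_final = 18.0 + 13.6957 = 31.6957
°P = 259 − 259/1.046 = 11.3901
cells = 0.81·31.6957·11.3901

292.4224 billion cells


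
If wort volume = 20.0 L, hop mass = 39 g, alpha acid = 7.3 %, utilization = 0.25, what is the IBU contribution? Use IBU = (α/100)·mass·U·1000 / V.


IBU = (7.3/100)·39·0.25·1000 / 20.0

35.5875 IBU


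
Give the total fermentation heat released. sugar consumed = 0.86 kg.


Q = m_sugar · 590 kJ/kg
Q = 0.86 · 590

507.4000 kJ


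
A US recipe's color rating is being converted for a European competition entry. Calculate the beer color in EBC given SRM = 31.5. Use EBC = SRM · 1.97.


EBC = 31.5 · 1.97

62.0550 EBC


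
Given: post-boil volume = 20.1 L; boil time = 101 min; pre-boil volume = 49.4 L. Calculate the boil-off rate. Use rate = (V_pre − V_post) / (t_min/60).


rate = (49.4 − 20.1) / (101/60)

17.4059 L/hr


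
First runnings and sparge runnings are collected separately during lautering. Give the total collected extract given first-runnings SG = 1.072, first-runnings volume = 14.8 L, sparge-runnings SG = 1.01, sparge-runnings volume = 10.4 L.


total = Σ (SG_i − 1)·1000·V_i
first = (1.072 − 1)·1000·14.8 = 1065.6000
sparge = (1.01 − 1)·1000·10.4 = 104.0000
total = 1065.6000 + 104.0000

1169.6000 gravity·L


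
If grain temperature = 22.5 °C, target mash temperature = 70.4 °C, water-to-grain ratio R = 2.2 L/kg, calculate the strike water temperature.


T_strike = (0.41/R)·(T_mash − T_grain) + T_mash
T_strike = (0.41/2.2)·(70.4 − 22.5) + 70.4

79.3268 °C


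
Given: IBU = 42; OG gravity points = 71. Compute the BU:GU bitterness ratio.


BU:GU = IBU / OG_points
BU:GU = 42 / 71

0.5915


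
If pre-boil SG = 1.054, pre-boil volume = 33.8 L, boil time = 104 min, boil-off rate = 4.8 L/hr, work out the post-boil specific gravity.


V_post = V_pre − rate·(t/60);  SG_post = 1 + (SG_pre−1)·V_pre/V_post
V_post = 33.8 − 4.8·(104/60) = 25.4800
SG_post = 1 + (1.054 − 1)·33.8/25.4800

1.0716


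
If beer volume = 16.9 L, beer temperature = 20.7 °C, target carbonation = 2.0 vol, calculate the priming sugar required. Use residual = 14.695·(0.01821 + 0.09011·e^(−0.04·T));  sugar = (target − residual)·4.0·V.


residual = 14.695·(0.01821 + 0.09011·e^(−0.04·20.7)) = 0.8462
sugar = (2.0 − 0.8462)·4.0·16.9

78.0000 g


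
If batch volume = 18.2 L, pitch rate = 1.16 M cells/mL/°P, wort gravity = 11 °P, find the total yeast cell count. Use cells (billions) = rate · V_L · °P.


cells = 1.16 · 18.2 · 11

232.2320 billion cells


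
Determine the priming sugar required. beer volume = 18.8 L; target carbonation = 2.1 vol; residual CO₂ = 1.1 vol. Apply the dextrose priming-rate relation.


sugar = (target − residual)·4.0·V
sugar = (2.1 − 1.1)·4.0·18.8

75.2000 g


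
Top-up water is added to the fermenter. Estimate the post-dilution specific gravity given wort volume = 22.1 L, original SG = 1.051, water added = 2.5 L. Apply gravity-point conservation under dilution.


SG_new = 1 + (SG_old − 1)·V_old/(V_old + V_water)
pts = (1.051 − 1)·1000·22.1/(22.1 + 2.5) = 45.8171
SG_new = 1 + 45.8171/1000

1.0458


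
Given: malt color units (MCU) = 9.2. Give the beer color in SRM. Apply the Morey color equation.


SRM = 1.4922 · MCU^0.6859
SRM = 1.4922 · 9.2^0.6859

6.8374 SRM


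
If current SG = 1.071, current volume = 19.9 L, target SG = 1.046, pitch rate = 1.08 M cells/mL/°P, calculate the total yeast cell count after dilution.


V_w = V·((SG_c−1)/(SG_t−1)−1);  °P = 259 − 259/SG_t;  cells = rate·(V+V_w)·°P
V_w = 19.9·((1.071−1)/(1.046−1)−1) = 10.8152
V_final = 19.9 + 10.8152 = 30.7152
°P = 259 − 259/1.046 = 11.3901
cells = 1.08·30.7152·11.3901

377.8359 billion cells


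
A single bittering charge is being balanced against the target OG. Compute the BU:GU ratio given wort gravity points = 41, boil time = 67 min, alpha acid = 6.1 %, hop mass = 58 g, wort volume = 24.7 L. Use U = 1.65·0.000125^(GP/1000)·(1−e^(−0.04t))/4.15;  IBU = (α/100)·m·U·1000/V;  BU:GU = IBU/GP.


U = 1.65·0.000125^(41/1000)·(1−e^(−0.04·67))/4.15 = 0.2562
IBU = (6.1/100)·58·0.2562·1000/24.7 = 36.6964
BU:GU = 36.6964/41

0.8950


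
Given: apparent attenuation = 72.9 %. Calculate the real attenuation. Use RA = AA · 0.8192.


RA = 72.9 · 0.8192

59.7197 %


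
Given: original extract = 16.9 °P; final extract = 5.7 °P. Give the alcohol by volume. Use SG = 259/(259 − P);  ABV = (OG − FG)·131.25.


OG = 259/(259 − 16.9) = 1.0698
FG = 259/(259 − 5.7) = 1.0225
ABV = (1.0698 − 1.0225)·131.25

6.2085 % ABV


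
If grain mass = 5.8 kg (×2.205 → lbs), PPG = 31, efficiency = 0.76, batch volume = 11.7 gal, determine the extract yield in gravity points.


points = lbs × PPG × eff / vol
lbs = 5.8 × 2.205 = 12.7890
points = 12.7890 × 31 × 0.76 / 11.7

25.7529 points


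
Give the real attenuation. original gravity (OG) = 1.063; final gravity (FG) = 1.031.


AA = (OG−FG)/(OG−1)·100;  RA = AA·0.8192
AA = (1.063 − 1.031)/(1.063 − 1)·100 = 50.7937
RA = 50.7937·0.8192

41.6102 %


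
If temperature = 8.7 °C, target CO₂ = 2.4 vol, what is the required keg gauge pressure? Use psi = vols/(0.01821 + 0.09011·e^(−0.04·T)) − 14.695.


psi = 2.4/(0.01821 + 0.09011·e^(−0.04·8.7)) − 14.695

14.6317 psi


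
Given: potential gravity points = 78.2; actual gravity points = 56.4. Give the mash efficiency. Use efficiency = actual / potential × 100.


efficiency = 56.4 / 78.2 × 100

72.1228 %


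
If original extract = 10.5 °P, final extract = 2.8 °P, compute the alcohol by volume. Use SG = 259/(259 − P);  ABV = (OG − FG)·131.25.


OG = 259/(259 − 10.5) = 1.0423
FG = 259/(259 − 2.8) = 1.0109
ABV = (1.0423 − 1.0109)·131.25

4.1113 % ABV


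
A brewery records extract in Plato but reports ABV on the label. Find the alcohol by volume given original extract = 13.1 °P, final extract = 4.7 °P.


SG = 259/(259 − P);  ABV = (OG − FG)·131.25
OG = 259/(259 − 13.1) = 1.0533
FG = 259/(259 − 4.7) = 1.0185
ABV = (1.0533 − 1.0185)·131.25

4.5664 % ABV


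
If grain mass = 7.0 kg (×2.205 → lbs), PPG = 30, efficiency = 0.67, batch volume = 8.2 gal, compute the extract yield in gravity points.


points = lbs × PPG × eff / vol
lbs = 7.0 × 2.205 = 15.4350
points = 15.4350 × 30 × 0.67 / 8.2

37.8346 points


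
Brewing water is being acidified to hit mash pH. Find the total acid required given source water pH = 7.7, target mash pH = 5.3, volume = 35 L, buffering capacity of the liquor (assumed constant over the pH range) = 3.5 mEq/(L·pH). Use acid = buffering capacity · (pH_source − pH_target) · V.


acid = 3.5 · (7.7 − 5.3) · 35

294.0000 mEq


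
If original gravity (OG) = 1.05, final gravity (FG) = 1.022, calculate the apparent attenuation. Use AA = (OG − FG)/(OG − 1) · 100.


AA = (1.05 − 1.022)/(1.05 − 1) · 100

56.0000 %


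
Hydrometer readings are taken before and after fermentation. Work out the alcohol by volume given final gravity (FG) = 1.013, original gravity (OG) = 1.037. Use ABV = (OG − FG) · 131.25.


ABV = (1.037 − 1.013) · 131.25

3.1500 % ABV


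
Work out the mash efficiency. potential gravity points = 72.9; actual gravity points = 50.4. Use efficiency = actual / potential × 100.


efficiency = 50.4 / 72.9 × 100

69.1358 %


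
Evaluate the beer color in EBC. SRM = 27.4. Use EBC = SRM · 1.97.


EBC = 27.4 · 1.97

53.9780 EBC


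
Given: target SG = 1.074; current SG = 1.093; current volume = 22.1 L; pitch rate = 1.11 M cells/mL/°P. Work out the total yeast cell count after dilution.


V_w = V·((SG_c−1)/(SG_t−1)−1);  °P = 259 − 259/SG_t;  cells = rate·(V+V_w)·°P
V_w = 22.1·((1.093−1)/(1.074−1)−1) = 5.6743
V_final = 22.1 + 5.6743 = 27.7743
°P = 259 − 259/1.074 = 17.8454
cells = 1.11·27.7743·17.8454

550.1659 billion cells


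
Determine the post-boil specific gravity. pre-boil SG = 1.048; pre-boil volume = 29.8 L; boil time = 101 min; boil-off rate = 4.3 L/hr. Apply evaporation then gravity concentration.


V_post = V_pre − rate·(t/60);  SG_post = 1 + (SG_pre−1)·V_pre/V_post
V_post = 29.8 − 4.3·(101/60) = 22.5617
SG_post = 1 + (1.048 − 1)·29.8/22.5617

1.0634


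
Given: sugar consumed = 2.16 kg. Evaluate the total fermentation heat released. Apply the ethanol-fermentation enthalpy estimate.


Q = m_sugar · 590 kJ/kg
Q = 2.16 · 590

1274.4000 kJ


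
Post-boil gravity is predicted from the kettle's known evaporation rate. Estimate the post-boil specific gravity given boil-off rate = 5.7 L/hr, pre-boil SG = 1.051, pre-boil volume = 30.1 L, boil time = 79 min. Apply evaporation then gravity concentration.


V_post = V_pre − rate·(t/60);  SG_post = 1 + (SG_pre−1)·V_pre/V_post
V_post = 30.1 − 5.7·(79/60) = 22.5950
SG_post = 1 + (1.051 − 1)·30.1/22.5950

1.0679


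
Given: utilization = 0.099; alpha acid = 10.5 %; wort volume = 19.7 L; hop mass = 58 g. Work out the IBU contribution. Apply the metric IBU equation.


IBU = (α/100)·mass·U·1000 / V
IBU = (10.5/100)·58·0.099·1000 / 19.7

30.6046 IBU


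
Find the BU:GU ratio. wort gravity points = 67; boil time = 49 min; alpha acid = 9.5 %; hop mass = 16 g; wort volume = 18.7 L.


U = 1.65·0.000125^(GP/1000)·(1−e^(−0.04t))/4.15;  IBU = (α/100)·m·U·1000/V;  BU:GU = IBU/GP
U = 1.65·0.000125^(67/1000)·(1−e^(−0.04·49))/4.15 = 0.1871
IBU = (9.5/100)·16·0.1871·1000/18.7 = 15.2053
BU:GU = 15.2053/67

0.2269


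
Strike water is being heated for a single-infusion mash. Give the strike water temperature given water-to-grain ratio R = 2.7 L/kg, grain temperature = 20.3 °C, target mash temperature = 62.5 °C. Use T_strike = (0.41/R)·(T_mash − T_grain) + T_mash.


T_strike = (0.41/2.7)·(62.5 − 20.3) + 62.5

68.9081 °C


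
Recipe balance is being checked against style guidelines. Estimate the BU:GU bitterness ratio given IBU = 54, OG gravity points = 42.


BU:GU = IBU / OG_points
BU:GU = 54 / 42

1.2857


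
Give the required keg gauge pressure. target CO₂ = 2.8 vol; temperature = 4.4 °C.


psi = vols/(0.01821 + 0.09011·e^(−0.04·T)) − 14.695
psi = 2.8/(0.01821 + 0.09011·e^(−0.04·4.4)) − 14.695

15.1628 psi


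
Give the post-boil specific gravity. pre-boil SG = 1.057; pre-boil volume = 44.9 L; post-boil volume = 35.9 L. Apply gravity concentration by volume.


SG_post = 1 + (SG_pre − 1)·V_pre/V_post
pts_pre = (1.057 − 1)·1000 = 57.0000
pts_post = 57.0000·44.9/35.9 = 71.2897
SG_post = 1 + 71.2897/1000

1.0713


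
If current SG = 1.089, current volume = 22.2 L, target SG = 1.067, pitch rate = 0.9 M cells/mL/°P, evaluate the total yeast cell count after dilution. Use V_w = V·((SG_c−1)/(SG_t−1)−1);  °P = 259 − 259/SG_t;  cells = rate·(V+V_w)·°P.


V_w = 22.2·((1.089−1)/(1.067−1)−1) = 7.2896
V_final = 22.2 + 7.2896 = 29.4896
°P = 259 − 259/1.067 = 16.2634
cells = 0.9·29.4896·16.2634

431.6392 billion cells


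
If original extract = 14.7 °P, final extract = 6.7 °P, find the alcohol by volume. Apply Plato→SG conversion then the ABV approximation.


SG = 259/(259 − P);  ABV = (OG − FG)·131.25
OG = 259/(259 − 14.7) = 1.0602
FG = 259/(259 − 6.7) = 1.0266
ABV = (1.0602 − 1.0266)·131.25

4.4121 % ABV


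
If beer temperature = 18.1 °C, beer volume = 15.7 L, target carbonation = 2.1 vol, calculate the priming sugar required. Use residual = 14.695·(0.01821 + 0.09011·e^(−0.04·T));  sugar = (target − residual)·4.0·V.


residual = 14.695·(0.01821 + 0.09011·e^(−0.04·18.1)) = 0.9096
sugar = (2.1 − 0.9096)·4.0·15.7

74.7594 g


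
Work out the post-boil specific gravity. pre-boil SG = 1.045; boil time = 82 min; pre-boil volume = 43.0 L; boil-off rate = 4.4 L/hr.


V_post = V_pre − rate·(t/60);  SG_post = 1 + (SG_pre−1)·V_pre/V_post
V_post = 43.0 − 4.4·(82/60) = 36.9867
SG_post = 1 + (1.045 − 1)·43.0/36.9867

1.0523


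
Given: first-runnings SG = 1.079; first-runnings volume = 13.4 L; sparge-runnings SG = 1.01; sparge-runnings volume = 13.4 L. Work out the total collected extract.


total = Σ (SG_i − 1)·1000·V_i
first = (1.079 − 1)·1000·13.4 = 1058.6000
sparge = (1.01 − 1)·1000·13.4 = 134.0000
total = 1058.6000 + 134.0000

1192.6000 gravity·L


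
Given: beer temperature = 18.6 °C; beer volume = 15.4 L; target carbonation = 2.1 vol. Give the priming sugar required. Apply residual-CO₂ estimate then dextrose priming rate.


residual = 14.695·(0.01821 + 0.09011·e^(−0.04·T));  sugar = (target − residual)·4.0·V
residual = 14.695·(0.01821 + 0.09011·e^(−0.04·18.6)) = 0.8969
sugar = (2.1 − 0.8969)·4.0·15.4

74.1139 g


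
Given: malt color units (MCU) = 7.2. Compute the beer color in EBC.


SRM = 1.4922·MCU^0.6859;  EBC = SRM·1.97
SRM = 1.4922·7.2^0.6859 = 5.7792
EBC = 5.7792·1.97

11.3851 EBC


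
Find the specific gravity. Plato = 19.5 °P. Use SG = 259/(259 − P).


SG = 259/(259 − 19.5)

1.0814


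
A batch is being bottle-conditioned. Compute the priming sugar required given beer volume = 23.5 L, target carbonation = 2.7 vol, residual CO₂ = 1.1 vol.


sugar = (target − residual)·4.0·V
sugar = (2.7 − 1.1)·4.0·23.5

150.4000 g


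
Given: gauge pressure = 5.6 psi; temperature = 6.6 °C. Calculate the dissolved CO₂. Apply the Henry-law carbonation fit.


vols = (P + 14.695)·(0.01821 + 0.09011·e^(−0.04·T))
vols = (5.6 + 14.695)·(0.01821 + 0.09011·e^(−0.04·6.6))

1.7740 volumes


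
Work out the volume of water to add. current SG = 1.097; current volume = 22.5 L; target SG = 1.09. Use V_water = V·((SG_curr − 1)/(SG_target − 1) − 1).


V_water = 22.5·((1.097 − 1)/(1.09 − 1) − 1)

1.7500 L


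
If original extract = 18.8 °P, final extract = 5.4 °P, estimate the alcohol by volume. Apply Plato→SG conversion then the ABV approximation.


SG = 259/(259 − P);  ABV = (OG − FG)·131.25
OG = 259/(259 − 18.8) = 1.0783
FG = 259/(259 − 5.4) = 1.0213
ABV = (1.0783 − 1.0213)·131.25

7.4779 % ABV


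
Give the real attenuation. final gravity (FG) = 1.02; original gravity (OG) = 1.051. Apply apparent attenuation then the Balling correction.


AA = (OG−FG)/(OG−1)·100;  RA = AA·0.8192
AA = (1.051 − 1.02)/(1.051 − 1)·100 = 60.7843
RA = 60.7843·0.8192

49.7945 %


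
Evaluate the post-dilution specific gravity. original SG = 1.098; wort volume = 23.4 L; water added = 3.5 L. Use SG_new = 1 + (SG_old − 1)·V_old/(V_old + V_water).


pts = (1.098 − 1)·1000·23.4/(23.4 + 3.5) = 85.2491
SG_new = 1 + 85.2491/1000

1.0852


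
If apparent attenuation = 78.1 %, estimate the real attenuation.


RA = AA · 0.8192
RA = 78.1 · 0.8192

63.9795 %


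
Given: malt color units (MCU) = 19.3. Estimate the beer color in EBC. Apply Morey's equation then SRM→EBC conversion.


SRM = 1.4922·MCU^0.6859;  EBC = SRM·1.97
SRM = 1.4922·19.3^0.6859 = 11.3656
EBC = 11.3656·1.97

22.3902 EBC


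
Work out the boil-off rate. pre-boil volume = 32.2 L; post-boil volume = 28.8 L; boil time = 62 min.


rate = (V_pre − V_post) / (t_min/60)
rate = (32.2 − 28.8) / (62/60)

3.2903 L/hr


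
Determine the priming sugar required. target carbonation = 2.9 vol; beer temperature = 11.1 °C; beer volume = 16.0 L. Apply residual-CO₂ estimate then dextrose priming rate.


residual = 14.695·(0.01821 + 0.09011·e^(−0.04·T));  sugar = (target − residual)·4.0·V
residual = 14.695·(0.01821 + 0.09011·e^(−0.04·11.1)) = 1.1170
sugar = (2.9 − 1.1170)·4.0·16.0

114.1118 g


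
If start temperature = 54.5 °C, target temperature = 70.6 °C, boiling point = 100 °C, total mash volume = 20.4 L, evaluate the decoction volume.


V_dec = V_total·(T_target − T_start)/(T_boil − T_start)
V_dec = 20.4·(70.6 − 54.5)/(100 − 54.5)

7.2185 L


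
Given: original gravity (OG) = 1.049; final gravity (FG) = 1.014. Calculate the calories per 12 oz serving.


ABW = (OG−FG)·131.25·0.79/FG;  °P = 259 − 259/SG (for OG→OE and FG→AE);  RE = 0.1808·OE + 0.8192·AE;  Cal = (6.9·ABW + 4·(RE−0.1))·FG·3.55
ABW = (1.049 − 1.014)·131.25·0.79/1.014 = 3.5790
OE = 259 − 259/1.049 = 12.0982 °P
AE = 259 − 259/1.014 = 3.5759 °P
RE = 0.1808·12.0982 + 0.8192·3.5759 = 5.1168 °P
Cal = (6.9·3.5790 + 4·(5.1168−0.1))·1.014·3.55

161.1292 kcal


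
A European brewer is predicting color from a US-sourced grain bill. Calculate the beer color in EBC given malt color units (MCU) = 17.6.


SRM = 1.4922·MCU^0.6859;  EBC = SRM·1.97
SRM = 1.4922·17.6^0.6859 = 10.6690
EBC = 10.6690·1.97

21.0180 EBC


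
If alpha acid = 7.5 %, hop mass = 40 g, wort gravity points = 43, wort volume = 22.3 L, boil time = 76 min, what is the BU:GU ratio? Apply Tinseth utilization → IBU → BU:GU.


U = 1.65·0.000125^(GP/1000)·(1−e^(−0.04t))/4.15;  IBU = (α/100)·m·U·1000/V;  BU:GU = IBU/GP
U = 1.65·0.000125^(43/1000)·(1−e^(−0.04·76))/4.15 = 0.2572
IBU = (7.5/100)·40·0.2572·1000/22.3 = 34.6044
BU:GU = 34.6044/43

0.8048


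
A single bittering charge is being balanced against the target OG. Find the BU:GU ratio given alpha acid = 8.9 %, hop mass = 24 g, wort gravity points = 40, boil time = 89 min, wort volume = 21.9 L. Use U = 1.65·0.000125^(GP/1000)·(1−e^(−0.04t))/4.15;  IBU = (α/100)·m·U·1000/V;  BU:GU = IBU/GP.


U = 1.65·0.000125^(40/1000)·(1−e^(−0.04·89))/4.15 = 0.2696
IBU = (8.9/100)·24·0.2696·1000/21.9 = 26.2990
BU:GU = 26.2990/40

0.6575


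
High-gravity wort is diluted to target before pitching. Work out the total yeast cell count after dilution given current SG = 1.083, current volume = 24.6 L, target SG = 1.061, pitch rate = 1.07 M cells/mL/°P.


V_w = V·((SG_c−1)/(SG_t−1)−1);  °P = 259 − 259/SG_t;  cells = rate·(V+V_w)·°P
V_w = 24.6·((1.083−1)/(1.061−1)−1) = 8.8721
V_final = 24.6 + 8.8721 = 33.4721
°P = 259 − 259/1.061 = 14.8907
cells = 1.07·33.4721·14.8907

533.3120 billion cells


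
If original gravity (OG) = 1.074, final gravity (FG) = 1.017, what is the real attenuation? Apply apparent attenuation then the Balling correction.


AA = (OG−FG)/(OG−1)·100;  RA = AA·0.8192
AA = (1.074 − 1.017)/(1.074 − 1)·100 = 77.0270
RA = 77.0270·0.8192

63.1005 %


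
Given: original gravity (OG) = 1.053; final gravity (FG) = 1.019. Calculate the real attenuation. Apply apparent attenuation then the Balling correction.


AA = (OG−FG)/(OG−1)·100;  RA = AA·0.8192
AA = (1.053 − 1.019)/(1.053 − 1)·100 = 64.1509
RA = 64.1509·0.8192

52.5525 %


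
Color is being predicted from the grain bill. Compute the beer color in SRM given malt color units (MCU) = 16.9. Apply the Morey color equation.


SRM = 1.4922 · MCU^0.6859
SRM = 1.4922 · 16.9^0.6859

10.3761 SRM


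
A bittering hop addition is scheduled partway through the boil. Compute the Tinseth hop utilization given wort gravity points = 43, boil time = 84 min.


U = 1.65·0.000125^(GP/1000) · (1 − e^(−0.04·t))/4.15
bigness = 1.65·0.000125^(43/1000) = 1.1211
boil_factor = (1 − e^(−0.04·84))/4.15 = 0.2326
U = 1.1211 · 0.2326

0.2608


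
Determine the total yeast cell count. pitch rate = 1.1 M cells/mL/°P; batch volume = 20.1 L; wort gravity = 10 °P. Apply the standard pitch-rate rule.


cells (billions) = rate · V_L · °P
cells = 1.1 · 20.1 · 10

221.1000 billion cells


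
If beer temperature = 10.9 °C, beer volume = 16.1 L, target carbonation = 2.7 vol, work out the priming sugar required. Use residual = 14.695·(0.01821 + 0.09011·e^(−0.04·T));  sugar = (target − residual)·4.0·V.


residual = 14.695·(0.01821 + 0.09011·e^(−0.04·10.9)) = 1.1238
sugar = (2.7 − 1.1238)·4.0·16.1

101.5056 g


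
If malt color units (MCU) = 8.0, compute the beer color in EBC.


SRM = 1.4922·MCU^0.6859;  EBC = SRM·1.97
SRM = 1.4922·8.0^0.6859 = 6.2124
EBC = 6.2124·1.97

12.2383 EBC


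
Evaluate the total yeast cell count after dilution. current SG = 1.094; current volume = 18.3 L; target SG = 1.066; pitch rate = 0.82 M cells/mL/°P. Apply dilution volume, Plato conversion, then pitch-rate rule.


V_w = V·((SG_c−1)/(SG_t−1)−1);  °P = 259 − 259/SG_t;  cells = rate·(V+V_w)·°P
V_w = 18.3·((1.094−1)/(1.066−1)−1) = 7.7636
V_final = 18.3 + 7.7636 = 26.0636
°P = 259 − 259/1.066 = 16.0356
cells = 0.82·26.0636·16.0356

342.7168 billion cells


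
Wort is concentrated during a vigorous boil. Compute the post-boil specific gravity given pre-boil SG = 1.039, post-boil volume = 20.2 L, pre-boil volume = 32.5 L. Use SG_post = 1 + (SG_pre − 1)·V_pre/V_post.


pts_pre = (1.039 − 1)·1000 = 39.0000
pts_post = 39.0000·32.5/20.2 = 62.7475
SG_post = 1 + 62.7475/1000

1.0627


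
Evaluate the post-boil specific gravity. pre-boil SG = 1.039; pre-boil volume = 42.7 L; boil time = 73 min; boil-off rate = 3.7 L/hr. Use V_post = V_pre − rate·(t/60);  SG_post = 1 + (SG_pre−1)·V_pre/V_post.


V_post = 42.7 − 3.7·(73/60) = 38.1983
SG_post = 1 + (1.039 − 1)·42.7/38.1983

1.0436


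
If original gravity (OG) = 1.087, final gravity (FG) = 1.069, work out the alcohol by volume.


ABV = (OG − FG) · 131.25
ABV = (1.087 − 1.069) · 131.25

2.3625 % ABV


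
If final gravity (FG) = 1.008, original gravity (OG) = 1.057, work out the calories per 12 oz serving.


ABW = (OG−FG)·131.25·0.79/FG;  °P = 259 − 259/SG (for OG→OE and FG→AE);  RE = 0.1808·OE + 0.8192·AE;  Cal = (6.9·ABW + 4·(RE−0.1))·FG·3.55
ABW = (1.057 − 1.008)·131.25·0.79/1.008 = 5.0404
OE = 259 − 259/1.057 = 13.9669 °P
AE = 259 − 259/1.008 = 2.0556 °P
RE = 0.1808·13.9669 + 0.8192·2.0556 = 4.2091 °P
Cal = (6.9·5.0404 + 4·(4.2091−0.1))·1.008·3.55

183.2678 kcal


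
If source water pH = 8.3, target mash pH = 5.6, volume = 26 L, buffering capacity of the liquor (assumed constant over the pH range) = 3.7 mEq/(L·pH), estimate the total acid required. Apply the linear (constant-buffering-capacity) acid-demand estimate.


acid = buffering capacity · (pH_source − pH_target) · V
acid = 3.7 · (8.3 − 5.6) · 26

259.7400 mEq


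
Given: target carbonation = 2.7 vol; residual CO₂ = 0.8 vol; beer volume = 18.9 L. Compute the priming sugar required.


sugar = (target − residual)·4.0·V
sugar = (2.7 − 0.8)·4.0·18.9

143.6400 g


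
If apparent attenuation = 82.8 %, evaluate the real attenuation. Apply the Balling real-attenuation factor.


RA = AA · 0.8192
RA = 82.8 · 0.8192

67.8298 %


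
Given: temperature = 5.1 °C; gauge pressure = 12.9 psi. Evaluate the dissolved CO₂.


vols = (P + 14.695)·(0.01821 + 0.09011·e^(−0.04·T))
vols = (12.9 + 14.695)·(0.01821 + 0.09011·e^(−0.04·5.1))

2.5302 volumes


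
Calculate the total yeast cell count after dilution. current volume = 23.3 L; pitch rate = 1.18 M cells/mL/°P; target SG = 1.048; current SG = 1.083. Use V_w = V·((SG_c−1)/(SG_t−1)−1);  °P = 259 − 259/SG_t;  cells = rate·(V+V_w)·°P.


V_w = 23.3·((1.083−1)/(1.048−1)−1) = 16.9896
V_final = 23.3 + 16.9896 = 40.2896
°P = 259 − 259/1.048 = 11.8626
cells = 1.18·40.2896·11.8626

563.9681 billion cells


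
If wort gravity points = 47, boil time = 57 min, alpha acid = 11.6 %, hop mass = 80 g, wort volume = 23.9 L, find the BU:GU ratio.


U = 1.65·0.000125^(GP/1000)·(1−e^(−0.04t))/4.15;  IBU = (α/100)·m·U·1000/V;  BU:GU = IBU/GP
U = 1.65·0.000125^(47/1000)·(1−e^(−0.04·57))/4.15 = 0.2340
IBU = (11.6/100)·80·0.2340·1000/23.9 = 90.8405
BU:GU = 90.8405/47

1.9328


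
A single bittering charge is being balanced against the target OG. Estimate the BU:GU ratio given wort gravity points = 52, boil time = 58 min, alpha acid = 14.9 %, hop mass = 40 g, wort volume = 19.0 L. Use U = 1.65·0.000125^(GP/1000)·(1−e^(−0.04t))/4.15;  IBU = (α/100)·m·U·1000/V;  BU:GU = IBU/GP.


U = 1.65·0.000125^(52/1000)·(1−e^(−0.04·58))/4.15 = 0.2247
IBU = (14.9/100)·40·0.2247·1000/19.0 = 70.4762
BU:GU = 70.4762/52

1.3553


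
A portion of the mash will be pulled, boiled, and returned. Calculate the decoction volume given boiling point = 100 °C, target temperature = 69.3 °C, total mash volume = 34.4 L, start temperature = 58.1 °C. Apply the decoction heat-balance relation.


V_dec = V_total·(T_target − T_start)/(T_boil − T_start)
V_dec = 34.4·(69.3 − 58.1)/(100 − 58.1)

9.1952 L


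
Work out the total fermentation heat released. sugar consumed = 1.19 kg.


Q = m_sugar · 590 kJ/kg
Q = 1.19 · 590

702.1000 kJ


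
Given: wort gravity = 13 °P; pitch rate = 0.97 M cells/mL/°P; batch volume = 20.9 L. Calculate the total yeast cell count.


cells (billions) = rate · V_L · °P
cells = 0.97 · 20.9 · 13

263.5490 billion cells


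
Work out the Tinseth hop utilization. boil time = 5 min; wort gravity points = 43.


U = 1.65·0.000125^(GP/1000) · (1 − e^(−0.04·t))/4.15
bigness = 1.65·0.000125^(43/1000) = 1.1211
boil_factor = (1 − e^(−0.04·5))/4.15 = 0.0437
U = 1.1211 · 0.0437

0.0490


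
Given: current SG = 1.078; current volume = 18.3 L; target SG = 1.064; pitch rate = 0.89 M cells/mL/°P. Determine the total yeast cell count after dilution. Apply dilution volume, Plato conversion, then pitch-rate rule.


V_w = V·((SG_c−1)/(SG_t−1)−1);  °P = 259 − 259/SG_t;  cells = rate·(V+V_w)·°P
V_w = 18.3·((1.078−1)/(1.064−1)−1) = 4.0031
V_final = 18.3 + 4.0031 = 22.3031
°P = 259 − 259/1.064 = 15.5789
cells = 0.89·22.3031·15.5789

309.2387 billion cells


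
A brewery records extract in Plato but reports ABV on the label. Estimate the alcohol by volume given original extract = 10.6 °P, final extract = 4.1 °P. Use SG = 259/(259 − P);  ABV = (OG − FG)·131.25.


OG = 259/(259 − 10.6) = 1.0427
FG = 259/(259 − 4.1) = 1.0161
ABV = (1.0427 − 1.0161)·131.25

3.4897 % ABV


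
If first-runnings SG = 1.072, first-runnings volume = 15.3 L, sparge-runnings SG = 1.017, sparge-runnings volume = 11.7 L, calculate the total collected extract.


total = Σ (SG_i − 1)·1000·V_i
first = (1.072 − 1)·1000·15.3 = 1101.6000
sparge = (1.017 − 1)·1000·11.7 = 198.9000
total = 1101.6000 + 198.9000

1300.5000 gravity·L


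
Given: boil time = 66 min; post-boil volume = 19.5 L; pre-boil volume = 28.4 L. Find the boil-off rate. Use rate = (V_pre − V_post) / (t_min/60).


rate = (28.4 − 19.5) / (66/60)

8.0909 L/hr


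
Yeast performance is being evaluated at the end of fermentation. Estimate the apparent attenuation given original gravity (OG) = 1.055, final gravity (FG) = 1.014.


AA = (OG − FG)/(OG − 1) · 100
AA = (1.055 − 1.014)/(1.055 − 1) · 100

74.5455 %


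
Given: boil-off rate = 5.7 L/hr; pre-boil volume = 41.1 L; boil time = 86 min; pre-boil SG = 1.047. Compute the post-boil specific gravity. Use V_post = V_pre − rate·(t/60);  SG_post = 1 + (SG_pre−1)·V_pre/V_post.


V_post = 41.1 − 5.7·(86/60) = 32.9300
SG_post = 1 + (1.047 − 1)·41.1/32.9300

1.0587


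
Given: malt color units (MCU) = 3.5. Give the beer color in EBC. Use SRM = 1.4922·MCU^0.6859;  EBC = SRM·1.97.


SRM = 1.4922·3.5^0.6859 = 3.5237
EBC = 3.5237·1.97

6.9418 EBC


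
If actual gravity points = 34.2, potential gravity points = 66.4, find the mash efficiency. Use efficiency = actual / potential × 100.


efficiency = 34.2 / 66.4 × 100

51.5060 %


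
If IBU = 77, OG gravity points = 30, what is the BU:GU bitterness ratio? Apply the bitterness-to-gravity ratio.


BU:GU = IBU / OG_points
BU:GU = 77 / 30

2.5667


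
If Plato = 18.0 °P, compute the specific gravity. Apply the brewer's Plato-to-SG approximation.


SG = 259/(259 − P)
SG = 259/(259 − 18.0)

1.0747


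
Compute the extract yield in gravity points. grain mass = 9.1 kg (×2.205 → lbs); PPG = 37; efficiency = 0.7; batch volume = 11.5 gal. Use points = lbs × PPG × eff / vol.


lbs = 9.1 × 2.205 = 20.0655
points = 20.0655 × 37 × 0.7 / 11.5

45.1910 points


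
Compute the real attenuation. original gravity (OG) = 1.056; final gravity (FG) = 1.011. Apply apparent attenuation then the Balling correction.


AA = (OG−FG)/(OG−1)·100;  RA = AA·0.8192
AA = (1.056 − 1.011)/(1.056 − 1)·100 = 80.3571
RA = 80.3571·0.8192

65.8286 %


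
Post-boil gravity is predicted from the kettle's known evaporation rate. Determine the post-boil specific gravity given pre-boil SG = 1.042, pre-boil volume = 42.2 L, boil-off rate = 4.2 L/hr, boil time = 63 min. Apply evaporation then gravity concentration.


V_post = V_pre − rate·(t/60);  SG_post = 1 + (SG_pre−1)·V_pre/V_post
V_post = 42.2 − 4.2·(63/60) = 37.7900
SG_post = 1 + (1.042 − 1)·42.2/37.7900

1.0469


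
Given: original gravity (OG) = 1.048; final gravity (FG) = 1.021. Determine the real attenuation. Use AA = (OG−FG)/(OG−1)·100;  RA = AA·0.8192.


AA = (1.048 − 1.021)/(1.048 − 1)·100 = 56.2500
RA = 56.2500·0.8192

46.0800 %


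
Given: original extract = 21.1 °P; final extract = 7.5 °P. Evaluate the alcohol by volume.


SG = 259/(259 − P);  ABV = (OG − FG)·131.25
OG = 259/(259 − 21.1) = 1.0887
FG = 259/(259 − 7.5) = 1.0298
ABV = (1.0887 − 1.0298)·131.25

7.7269 % ABV


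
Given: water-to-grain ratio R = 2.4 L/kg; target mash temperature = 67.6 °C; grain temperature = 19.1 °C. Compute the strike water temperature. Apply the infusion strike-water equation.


T_strike = (0.41/R)·(T_mash − T_grain) + T_mash
T_strike = (0.41/2.4)·(67.6 − 19.1) + 67.6

75.8854 °C


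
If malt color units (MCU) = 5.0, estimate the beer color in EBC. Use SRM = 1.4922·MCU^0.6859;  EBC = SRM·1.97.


SRM = 1.4922·5.0^0.6859 = 4.5004
EBC = 4.5004·1.97

8.8658 EBC


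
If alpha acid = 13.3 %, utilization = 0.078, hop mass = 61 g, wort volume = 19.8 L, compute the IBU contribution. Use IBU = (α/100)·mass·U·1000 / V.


IBU = (13.3/100)·61·0.078·1000 / 19.8

31.9603 IBU


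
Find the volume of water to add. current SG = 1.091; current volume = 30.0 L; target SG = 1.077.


V_water = V·((SG_curr − 1)/(SG_target − 1) − 1)
V_water = 30.0·((1.091 − 1)/(1.077 − 1) − 1)

5.4545 L


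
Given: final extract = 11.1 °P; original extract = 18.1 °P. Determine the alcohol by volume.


SG = 259/(259 − P);  ABV = (OG − FG)·131.25
OG = 259/(259 − 18.1) = 1.0751
FG = 259/(259 − 11.1) = 1.0448
ABV = (1.0751 − 1.0448)·131.25

3.9846 % ABV


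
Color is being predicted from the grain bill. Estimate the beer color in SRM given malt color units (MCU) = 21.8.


SRM = 1.4922 · MCU^0.6859
SRM = 1.4922 · 21.8^0.6859

12.3559 SRM


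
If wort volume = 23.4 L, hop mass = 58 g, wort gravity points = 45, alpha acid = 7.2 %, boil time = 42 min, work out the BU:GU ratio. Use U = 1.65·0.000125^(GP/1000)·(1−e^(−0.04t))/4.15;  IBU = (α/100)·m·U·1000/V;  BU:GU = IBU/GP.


U = 1.65·0.000125^(45/1000)·(1−e^(−0.04·42))/4.15 = 0.2159
IBU = (7.2/100)·58·0.2159·1000/23.4 = 38.5271
BU:GU = 38.5271/45

0.8562


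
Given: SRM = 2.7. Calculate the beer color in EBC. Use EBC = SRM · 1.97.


EBC = 2.7 · 1.97

5.3190 EBC


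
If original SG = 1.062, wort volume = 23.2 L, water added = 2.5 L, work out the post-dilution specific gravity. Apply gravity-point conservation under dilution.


SG_new = 1 + (SG_old − 1)·V_old/(V_old + V_water)
pts = (1.062 − 1)·1000·23.2/(23.2 + 2.5) = 55.9689
SG_new = 1 + 55.9689/1000

1.0560
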